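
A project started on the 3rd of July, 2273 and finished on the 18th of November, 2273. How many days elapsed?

July 2273: 31 − 3 = 28 days remain.
Then August (31), September (30), October (31): 31 + 30 + 31 = 92 days.
November 1–18, 2273: 18 days.
Total: 28 + 92 + 18 = 138 days.

138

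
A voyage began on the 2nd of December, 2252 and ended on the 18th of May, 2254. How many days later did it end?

December 2, 2252 → December 2, 2253: 365 days.
December 2253: 31 − 2 = 29 days remain.
Then January (31), February 2254 (28), March (31), April (30): 31 + 28 + 31 + 30 = 120 days.
May 1–18, 2254: 18 days.
Residual: 167 days.
Total: 532 days.

532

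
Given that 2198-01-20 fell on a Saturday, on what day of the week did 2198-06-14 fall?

Thursday

January 2198: 31 − 20 = 11 days remain.
Then February 2198 (28), March (31), April (30), May (31): 28 + 31 + 30 + 31 = 120 days.
June 1–14, 2198: 14 days.
Total: 11 + 120 + 14 = 145 days.
145 mod 7 = 5, so 5 days after Saturday is Thursday.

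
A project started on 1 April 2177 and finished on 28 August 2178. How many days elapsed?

April 2177: 30 − 1 = 29 days remain.
Then 15 full months totalling 457 days.
August 1–28, 2178: 28 days.
Total: 29 + 457 + 28 = 514 days.

514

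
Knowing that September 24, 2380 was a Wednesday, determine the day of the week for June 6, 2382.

September 2380: 30 − 24 = 6 days remain.
Then 20 full months totalling 608 days.
June 1–6, 2382: 6 days.
Total: 6 + 608 + 6 = 620 days.
620 mod 7 = 4, so 4 days after Wednesday is Sunday.

Sunday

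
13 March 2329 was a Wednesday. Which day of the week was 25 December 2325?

Friday

Count forward from the earlier date (December 25, 2325) to the later (March 13, 2329):
December 25, 2325 → December 25, 2326: 365 days.
December 25, 2326 → December 25, 2327: 365 days.
December 25, 2327 → December 25, 2328: 366 days (2328 is a leap year).
December 2328: 31 − 25 = 6 days remain.
Then January (31), February 2329 (28): 31 + 28 = 59 days.
March 1–13, 2329: 13 days.
Residual: 78 days.
Total: 1174 days.
1174 mod 7 = 5, so 5 days before Wednesday is Friday.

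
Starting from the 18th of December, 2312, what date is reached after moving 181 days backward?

the 20th of June, 2312

Count 181 days before December 18, 2312:
June 2312: 30 − 20 = 10 days remain.
Then July (31), August (31), September (30), October (31), November (30): 31 + 31 + 30 + 31 + 30 = 153 days.
December 1–18, 2312: 18 days.
Total: 10 + 153 + 18 = 181 days.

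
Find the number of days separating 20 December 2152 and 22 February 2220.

Day-of-year of December 20, 2152: 355.
Day-of-year of February 22, 2220: 53.
2152 has 366 days, so 366 − 355 = 11 days remain in 2152.
Full years 2153–2219: 52 common + 15 leap = 52×365 + 15×366 = 24470 days.
Total: 11 + 24470 + 53 = 24534 days.

24534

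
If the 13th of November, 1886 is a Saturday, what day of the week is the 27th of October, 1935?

From November 13, 1886 to November 13, 1934: 48 years, of which 11 contain a Feb 29 — 37×365 + 11×366 = 17531 days.
(1900 is not a leap year (divisible by 100 but not 400).)
November 1934: 30 − 13 = 17 days remain.
Then 10 full months totalling 304 days.
October 1–27, 1935: 27 days.
Residual: 348 days.
Total: 17879 days.
17879 mod 7 = 1, so 1 day after Saturday is Sunday.

Sunday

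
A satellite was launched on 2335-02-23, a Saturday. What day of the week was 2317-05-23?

Wednesday

Count forward from the earlier date (May 23, 2317) to the later (February 23, 2335):
Day-of-year of May 23, 2317: 143.
Day-of-year of February 23, 2335: 54.
2317 has 365 days, so 365 − 143 = 222 days remain in 2317.
Full years 2318–2334: 13 common + 4 leap = 13×365 + 4×366 = 6209 days.
Total: 222 + 6209 + 54 = 6485 days.
6485 mod 7 = 3, so 3 days before Saturday is Wednesday.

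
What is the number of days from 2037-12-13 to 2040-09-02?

Day-of-year of December 13, 2037: 347.
Day-of-year of September 2, 2040: 246.
2037 has 365 days, so 365 − 347 = 18 days remain in 2037.
Full years: 2038: 365; 2039: 365. Sum = 730.
Total: 18 + 730 + 246 = 994 days.

994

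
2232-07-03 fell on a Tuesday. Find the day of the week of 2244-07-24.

Wednesday

Day-of-year of July 3, 2232: 185.
Day-of-year of July 24, 2244: 206.
2232 has 366 days, so 366 − 185 = 181 days remain in 2232.
Full years 2233–2243: 9 common + 2 leap = 9×365 + 2×366 = 4017 days.
Total: 181 + 4017 + 206 = 4404 days.
4404 mod 7 = 1, so 1 day after Tuesday is Wednesday.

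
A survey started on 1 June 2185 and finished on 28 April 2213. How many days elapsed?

From June 1, 2185 to June 1, 2212: 27 years, of which 6 contain a Feb 29 — 21×365 + 6×366 = 9861 days.
(2200 is not a leap year (divisible by 100 but not 400).)
June 2212: 30 − 1 = 29 days remain.
Then 9 full months totalling 274 days.
April 1–28, 2213: 28 days.
Residual: 331 days.
Total: 10192 days.

10192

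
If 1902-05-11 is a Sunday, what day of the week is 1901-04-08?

Count forward from the earlier date (April 8, 1901) to the later (May 11, 1902):
Day-of-year of April 8, 1901: 98.
Day-of-year of May 11, 1902: 131.
1901 has 365 days, so 365 − 98 = 267 days remain in 1901.
Total: 267 + 131 = 398 days.
398 mod 7 = 6, so 6 days before Sunday is Monday.

Monday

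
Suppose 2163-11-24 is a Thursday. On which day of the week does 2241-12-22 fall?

Day-of-year of November 24, 2163: 328.
Day-of-year of December 22, 2241: 356.
2163 has 365 days, so 365 − 328 = 37 days remain in 2163.
Full years 2164–2240: 58 common + 19 leap = 58×365 + 19×366 = 28124 days.
Total: 37 + 28124 + 356 = 28517 days.
28517 mod 7 = 6, so 6 days after Thursday is Wednesday.

Wednesday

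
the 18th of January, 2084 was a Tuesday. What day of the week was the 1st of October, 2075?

Tuesday

Count forward from the earlier date (October 1, 2075) to the later (January 18, 2084):
Day-of-year of October 1, 2075: 274.
Day-of-year of January 18, 2084: 18.
2075 has 365 days, so 365 − 274 = 91 days remain in 2075.
Full years 2076–2083: 6 common + 2 leap = 6×365 + 2×366 = 2922 days.
Total: 91 + 2922 + 18 = 3031 days.
3031 is a multiple of 7, so the 1st of October, 2075 falls on the same weekday: Tuesday.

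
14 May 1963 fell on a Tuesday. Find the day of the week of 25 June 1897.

Count forward from the earlier date (June 25, 1897) to the later (May 14, 1963):
From June 25, 1897 to June 25, 1962: 65 years, of which 15 contain a Feb 29 — 50×365 + 15×366 = 23740 days.
(1900 is not a leap year (divisible by 100 but not 400).)
June 1962: 30 − 25 = 5 days remain.
Then 10 full months totalling 304 days.
May 1–14, 1963: 14 days.
Residual: 323 days.
Total: 24063 days.
24063 mod 7 = 4, so 4 days before Tuesday is Friday.

Friday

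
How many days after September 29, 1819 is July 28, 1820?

303

September 1819: 30 − 29 = 1 day remains.
Then 9 full months totalling 274 days.
July 1–28, 1820: 28 days.
Residual: 303 days.
Total: 303 days.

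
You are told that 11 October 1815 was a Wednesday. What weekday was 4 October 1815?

Wednesday

Count forward from the earlier date (October 4, 1815) to the later (October 11, 1815):
Within October 1815: 11 − 4 = 7 days.
7 is a multiple of 7, so 4 October 1815 falls on the same weekday: Wednesday.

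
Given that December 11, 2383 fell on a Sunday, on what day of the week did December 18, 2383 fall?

Within December 2383: 18 − 11 = 7 days.
7 is a multiple of 7, so December 18, 2383 falls on the same weekday: Sunday.

Sunday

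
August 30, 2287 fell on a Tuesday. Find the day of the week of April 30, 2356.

From August 30, 2287 to August 30, 2355: 68 years, of which 16 contain a Feb 29 — 52×365 + 16×366 = 24836 days.
(2300 is not a leap year (divisible by 100 but not 400).)
August 2355: 31 − 30 = 1 day remains.
Then September (30), October (31), November (30), December (31), January (31), February 2356 (29), March (31): 30 + 31 + 30 + 31 + 31 + 29 + 31 = 213 days.
April 1–30, 2356: 30 days.
Residual: 244 days.
Total: 25080 days.
25080 mod 7 = 6, so 6 days after Tuesday is Monday.

Monday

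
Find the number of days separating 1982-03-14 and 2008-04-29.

9543

From March 14, 1982 to March 14, 2008: 26 years, of which 7 contain a Feb 29 — 19×365 + 7×366 = 9497 days.
(2000 is a leap year (divisible by 400).)
March 2008: 31 − 14 = 17 days remain.
April 1–29, 2008: 29 days.
Residual: 46 days.
Total: 9543 days.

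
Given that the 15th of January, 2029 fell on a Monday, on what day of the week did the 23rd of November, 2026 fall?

Monday

Count forward from the earlier date (November 23, 2026) to the later (January 15, 2029):
Day-of-year of November 23, 2026: 327.
Day-of-year of January 15, 2029: 15.
2026 has 365 days, so 365 − 327 = 38 days remain in 2026.
Full years: 2027: 365; 2028: 366. Sum = 731.
Total: 38 + 731 + 15 = 784 days.
784 is a multiple of 7, so the 23rd of November, 2026 falls on the same weekday: Monday.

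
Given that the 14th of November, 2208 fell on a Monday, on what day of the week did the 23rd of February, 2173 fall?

Tuesday

Count forward from the earlier date (February 23, 2173) to the later (November 14, 2208):
From February 23, 2173 to February 23, 2208: 35 years, of which 7 contain a Feb 29 — 28×365 + 7×366 = 12782 days.
(2200 is not a leap year (divisible by 100 but not 400).)
February 2208: 29 − 23 = 6 days remain (2208 is a leap year, so February has 29 days).
Then March (31), April (30), May (31), June (30), July (31), August (31), September (30), October (31): 31 + 30 + 31 + 30 + 31 + 31 + 30 + 31 = 245 days.
November 1–14, 2208: 14 days.
Residual: 265 days.
Total: 13047 days.
13047 mod 7 = 6, so 6 days before Monday is Tuesday.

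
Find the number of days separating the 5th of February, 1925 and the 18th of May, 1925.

February 1925: 28 − 5 = 23 days remain (1925 is not a leap year, so February has 28 days).
Then March (31), April (30): 31 + 30 = 61 days.
May 1–18, 1925: 18 days.
Total: 23 + 61 + 18 = 102 days.

102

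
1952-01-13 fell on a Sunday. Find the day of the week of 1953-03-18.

January 13, 1952 → January 13, 1953: 366 days (1952 is a leap year).
January 1953: 31 − 13 = 18 days remain.
Then February 1953 (28): 28 days.
March 1–18, 1953: 18 days.
Residual: 64 days.
Total: 430 days.
430 mod 7 = 3, so 3 days after Sunday is Wednesday.

Wednesday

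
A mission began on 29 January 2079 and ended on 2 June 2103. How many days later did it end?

Day-of-year of January 29, 2079: 29.
Day-of-year of June 2, 2103: 153.
2079 has 365 days, so 365 − 29 = 336 days remain in 2079.
Full years 2080–2102: 18 common + 5 leap = 18×365 + 5×366 = 8400 days.
Total: 336 + 8400 + 153 = 8889 days.

8889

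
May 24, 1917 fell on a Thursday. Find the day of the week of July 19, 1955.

Tuesday

Day-of-year of May 24, 1917: 144.
Day-of-year of July 19, 1955: 200.
1917 has 365 days, so 365 − 144 = 221 days remain in 1917.
Full years 1918–1954: 28 common + 9 leap = 28×365 + 9×366 = 13514 days.
Total: 221 + 13514 + 200 = 13935 days.
13935 mod 7 = 5, so 5 days after Thursday is Tuesday.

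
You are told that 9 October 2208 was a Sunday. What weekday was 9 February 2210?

October 2208: 31 − 9 = 22 days remain.
Then 15 full months totalling 457 days.
February 1–9, 2210: 9 days (2210 is not a leap year).
Total: 22 + 457 + 9 = 488 days.
488 mod 7 = 5, so 5 days after Sunday is Friday.

Friday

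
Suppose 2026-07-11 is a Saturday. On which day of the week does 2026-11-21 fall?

July 2026: 31 − 11 = 20 days remain.
Then August (31), September (30), October (31): 31 + 30 + 31 = 92 days.
November 1–21, 2026: 21 days.
Total: 20 + 92 + 21 = 133 days.
133 is a multiple of 7, so 2026-11-21 falls on the same weekday: Saturday.

Saturday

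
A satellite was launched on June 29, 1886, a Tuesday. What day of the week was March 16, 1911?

Day-of-year of June 29, 1886: 180.
Day-of-year of March 16, 1911: 75.
1886 has 365 days, so 365 − 180 = 185 days remain in 1886.
Full years 1887–1910: 19 common + 5 leap = 19×365 + 5×366 = 8765 days.
Total: 185 + 8765 + 75 = 9025 days.
9025 mod 7 = 2, so 2 days after Tuesday is Thursday.

Thursday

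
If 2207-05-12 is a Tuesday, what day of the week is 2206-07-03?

Count forward from the earlier date (July 3, 2206) to the later (May 12, 2207):
Day-of-year of July 3, 2206: 184.
Day-of-year of May 12, 2207: 132.
2206 has 365 days, so 365 − 184 = 181 days remain in 2206.
Total: 181 + 132 = 313 days.
313 mod 7 = 5, so 5 days before Tuesday is Thursday.

Thursday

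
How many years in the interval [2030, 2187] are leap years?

38

Years divisible by 4: 2032, 2036, …, 2184 — 39 in all.
Of these, 2100 is divisible by 100 but not 400, so not leap.
Leap years: 39 − 1 = 38.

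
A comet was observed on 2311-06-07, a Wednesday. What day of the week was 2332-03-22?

From June 7, 2311 to June 7, 2331: 20 years, of which 5 contain a Feb 29 — 15×365 + 5×366 = 7305 days.
June 2331: 30 − 7 = 23 days remain.
Then July (31), August (31), September (30), October (31), November (30), December (31), January (31), February 2332 (29): 31 + 31 + 30 + 31 + 30 + 31 + 31 + 29 = 244 days.
March 1–22, 2332: 22 days.
Residual: 289 days.
Total: 7594 days.
7594 mod 7 = 6, so 6 days after Wednesday is Tuesday.

Tuesday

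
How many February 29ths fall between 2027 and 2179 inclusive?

Years divisible by 4: 2028, 2032, …, 2176 — 38 in all.
Of these, 2100 is divisible by 100 but not 400, so not leap.
Leap years: 38 − 1 = 37.

37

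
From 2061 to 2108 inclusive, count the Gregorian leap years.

Years divisible by 4 in [2061, 2108]: 2064, 2068, 2072, 2076, 2080, 2084, 2088, 2092, 2096, 2100, 2104, 2108.
Of these, 2100 is divisible by 100 but not 400, so not leap.
Leap years: 12 − 1 = 11.

11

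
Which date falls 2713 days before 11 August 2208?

8 March 2201

Count 2713 days before August 11, 2208:
From March 8, 2201 to March 8, 2208: 7 years, of which 2 contain a Feb 29 — 5×365 + 2×366 = 2557 days.
March 2208: 31 − 8 = 23 days remain.
Then April (30), May (31), June (30), July (31): 30 + 31 + 30 + 31 = 122 days.
August 1–11, 2208: 11 days.
Residual: 156 days.
Total: 2713 days.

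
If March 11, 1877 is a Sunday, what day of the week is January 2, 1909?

Day-of-year of March 11, 1877: 70.
Day-of-year of January 2, 1909: 2.
1877 has 365 days, so 365 − 70 = 295 days remain in 1877.
Full years 1878–1908: 24 common + 7 leap = 24×365 + 7×366 = 11322 days.
Total: 295 + 11322 + 2 = 11619 days.
11619 mod 7 = 6, so 6 days after Sunday is Saturday.

Saturday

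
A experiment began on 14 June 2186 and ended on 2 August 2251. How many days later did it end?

23789

From June 14, 2186 to June 14, 2251: 65 years, of which 15 contain a Feb 29 — 50×365 + 15×366 = 23740 days.
(2200 is not a leap year (divisible by 100 but not 400).)
June 2251: 30 − 14 = 16 days remain.
Then July (31): 31 days.
August 1–2, 2251: 2 days.
Residual: 49 days.
Total: 23789 days.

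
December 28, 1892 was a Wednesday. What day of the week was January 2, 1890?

Count forward from the earlier date (January 2, 1890) to the later (December 28, 1892):
January 1890: 31 − 2 = 29 days remain.
Then 34 full months totalling 1034 days.
December 1–28, 1892: 28 days.
Total: 29 + 1034 + 28 = 1091 days.
1091 mod 7 = 6, so 6 days before Wednesday is Thursday.

Thursday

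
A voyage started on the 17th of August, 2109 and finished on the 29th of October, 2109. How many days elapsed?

73

August 2109: 31 − 17 = 14 days remain.
Then September (30): 30 days.
October 1–29, 2109: 29 days.
Total: 14 + 30 + 29 = 73 days.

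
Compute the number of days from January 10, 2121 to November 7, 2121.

301

January 2121: 31 − 10 = 21 days remain.
Then 9 full months totalling 273 days.
November 1–7, 2121: 7 days.
Total: 21 + 273 + 7 = 301 days.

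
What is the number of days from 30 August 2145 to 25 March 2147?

August 30, 2145 → August 30, 2146: 365 days.
August 2146: 31 − 30 = 1 day remains.
Then September (30), October (31), November (30), December (31), January (31), February 2147 (28): 30 + 31 + 30 + 31 + 31 + 28 = 181 days.
March 1–25, 2147: 25 days.
Residual: 207 days.
Total: 572 days.

572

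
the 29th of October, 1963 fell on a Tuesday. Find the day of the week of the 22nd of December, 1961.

Friday

Count forward from the earlier date (December 22, 1961) to the later (October 29, 1963):
December 22, 1961 → December 22, 1962: 365 days.
December 1962: 31 − 22 = 9 days remain.
Then 9 full months totalling 273 days.
October 1–29, 1963: 29 days.
Residual: 311 days.
Total: 676 days.
676 mod 7 = 4, so 4 days before Tuesday is Friday.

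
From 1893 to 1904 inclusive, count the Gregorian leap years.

2

Years divisible by 4 in [1893, 1904]: 1896, 1900, 1904.
Of these, 1900 is divisible by 100 but not 400, so not leap.
Leap years: 3 − 1 = 2.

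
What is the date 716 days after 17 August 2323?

2 August 2325

Count 716 days after August 17, 2323:
August 17, 2323 → August 17, 2324: 366 days (2324 is a leap year).
August 2324: 31 − 17 = 14 days remain.
Then 11 full months totalling 334 days.
August 1–2, 2325: 2 days.
Residual: 350 days.
Total: 716 days.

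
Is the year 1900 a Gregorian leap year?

1900 is not a leap year (divisible by 100 but not 400).

No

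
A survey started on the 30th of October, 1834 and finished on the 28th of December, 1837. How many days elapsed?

October 30, 1834 → October 30, 1835: 365 days.
October 30, 1835 → October 30, 1836: 366 days (1836 is a leap year).
October 30, 1836 → October 30, 1837: 365 days.
October 1837: 31 − 30 = 1 day remains.
Then November (30): 30 days.
December 1–28, 1837: 28 days.
Residual: 59 days.
Total: 1155 days.

1155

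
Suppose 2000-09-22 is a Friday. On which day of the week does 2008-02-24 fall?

From September 22, 2000 to September 22, 2007: 7 years, of which 1 contains a Feb 29 — 6×365 + 1×366 = 2556 days.
September 2007: 30 − 22 = 8 days remain.
Then October (31), November (30), December (31), January (31): 31 + 30 + 31 + 31 = 123 days.
February 1–24, 2008: 24 days (2008 is a leap year).
Residual: 155 days.
Total: 2711 days.
2711 mod 7 = 2, so 2 days after Friday is Sunday.

Sunday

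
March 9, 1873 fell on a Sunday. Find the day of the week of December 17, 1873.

March 1873: 31 − 9 = 22 days remain.
Then April (30), May (31), June (30), July (31), August (31), September (30), October (31), November (30): 30 + 31 + 30 + 31 + 31 + 30 + 31 + 30 = 244 days.
December 1–17, 1873: 17 days.
Total: 22 + 244 + 17 = 283 days.
283 mod 7 = 3, so 3 days after Sunday is Wednesday.

Wednesday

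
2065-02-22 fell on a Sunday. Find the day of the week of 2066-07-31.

Day-of-year of February 22, 2065: 53.
Day-of-year of July 31, 2066: 212.
2065 has 365 days, so 365 − 53 = 312 days remain in 2065.
Total: 312 + 212 = 524 days.
524 mod 7 = 6, so 6 days after Sunday is Saturday.

Saturday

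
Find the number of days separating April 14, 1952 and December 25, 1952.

April 1952: 30 − 14 = 16 days remain.
Then May (31), June (30), July (31), August (31), September (30), October (31), November (30): 31 + 30 + 31 + 31 + 30 + 31 + 30 = 214 days.
December 1–25, 1952: 25 days.
Total: 16 + 214 + 25 = 255 days.

255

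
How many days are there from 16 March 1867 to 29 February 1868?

Day-of-year of March 16, 1867: 75.
Day-of-year of February 29, 1868: 60.
1867 has 365 days, so 365 − 75 = 290 days remain in 1867.
Total: 290 + 60 = 350 days.

350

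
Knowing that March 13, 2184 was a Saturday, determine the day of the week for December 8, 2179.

Count forward from the earlier date (December 8, 2179) to the later (March 13, 2184):
December 8, 2179 → December 8, 2180: 366 days (2180 is a leap year).
December 8, 2180 → December 8, 2181: 365 days.
December 8, 2181 → December 8, 2182: 365 days.
December 8, 2182 → December 8, 2183: 365 days.
December 2183: 31 − 8 = 23 days remain.
Then January (31), February 2184 (29): 31 + 29 = 60 days.
March 1–13, 2184: 13 days.
Residual: 96 days.
Total: 1557 days.
1557 mod 7 = 3, so 3 days before Saturday is Wednesday.

Wednesday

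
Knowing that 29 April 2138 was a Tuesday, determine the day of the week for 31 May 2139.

Sunday

Day-of-year of April 29, 2138: 119.
Day-of-year of May 31, 2139: 151.
2138 has 365 days, so 365 − 119 = 246 days remain in 2138.
Total: 246 + 151 = 397 days.
397 mod 7 = 5, so 5 days after Tuesday is Sunday.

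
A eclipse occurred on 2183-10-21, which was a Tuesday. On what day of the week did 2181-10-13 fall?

Saturday

Count forward from the earlier date (October 13, 2181) to the later (October 21, 2183):
October 2181: 31 − 13 = 18 days remain.
Then 23 full months totalling 699 days.
October 1–21, 2183: 21 days.
Total: 18 + 699 + 21 = 738 days.
738 mod 7 = 3, so 3 days before Tuesday is Saturday.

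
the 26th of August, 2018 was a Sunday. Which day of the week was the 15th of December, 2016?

Thursday

Count forward from the earlier date (December 15, 2016) to the later (August 26, 2018):
Day-of-year of December 15, 2016: 350.
Day-of-year of August 26, 2018: 238.
2016 has 366 days, so 366 − 350 = 16 days remain in 2016.
Full years: 2017: 365. Sum = 365.
Total: 16 + 365 + 238 = 619 days.
619 mod 7 = 3, so 3 days before Sunday is Thursday.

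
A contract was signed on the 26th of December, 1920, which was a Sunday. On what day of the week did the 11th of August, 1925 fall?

Tuesday

December 26, 1920 → December 26, 1921: 365 days.
December 26, 1921 → December 26, 1922: 365 days.
December 26, 1922 → December 26, 1923: 365 days.
December 26, 1923 → December 26, 1924: 366 days (1924 is a leap year).
December 1924: 31 − 26 = 5 days remain.
Then January (31), February 1925 (28), March (31), April (30), May (31), June (30), July (31): 31 + 28 + 31 + 30 + 31 + 30 + 31 = 212 days.
August 1–11, 1925: 11 days.
Residual: 228 days.
Total: 1689 days.
1689 mod 7 = 2, so 2 days after Sunday is Tuesday.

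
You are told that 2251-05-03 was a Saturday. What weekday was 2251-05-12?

Monday

Within May 2251: 12 − 3 = 9 days.
9 mod 7 = 2, so 2 days after Saturday is Monday.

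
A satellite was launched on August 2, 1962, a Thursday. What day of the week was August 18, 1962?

Within August 1962: 18 − 2 = 16 days.
16 mod 7 = 2, so 2 days after Thursday is Saturday.

Saturday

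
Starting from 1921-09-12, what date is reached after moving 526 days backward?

1920-04-04

Count 526 days before September 12, 1921:
Day-of-year of April 4, 1920: 95.
Day-of-year of September 12, 1921: 255.
1920 has 366 days, so 366 − 95 = 271 days remain in 1920.
Total: 271 + 255 = 526 days.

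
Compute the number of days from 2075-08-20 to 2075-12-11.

113

August 2075: 31 − 20 = 11 days remain.
Then September (30), October (31), November (30): 30 + 31 + 30 = 91 days.
December 1–11, 2075: 11 days.
Total: 11 + 91 + 11 = 113 days.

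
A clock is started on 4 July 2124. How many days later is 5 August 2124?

July 2124: 31 − 4 = 27 days remain.
August 1–5, 2124: 5 days.
Total: 27 + 5 = 32 days.

32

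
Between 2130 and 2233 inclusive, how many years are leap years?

25

Years divisible by 4: 2132, 2136, …, 2232 — 26 in all.
Of these, 2200 is divisible by 100 but not 400, so not leap.
Leap years: 26 − 1 = 25.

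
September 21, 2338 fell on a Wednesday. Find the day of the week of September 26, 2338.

Within September 2338: 26 − 21 = 5 days.
5 mod 7 = 5, so 5 days after Wednesday is Monday.

Monday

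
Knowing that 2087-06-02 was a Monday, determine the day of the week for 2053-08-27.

Count forward from the earlier date (August 27, 2053) to the later (June 2, 2087):
From August 27, 2053 to August 27, 2086: 33 years, of which 8 contain a Feb 29 — 25×365 + 8×366 = 12053 days.
August 2086: 31 − 27 = 4 days remain.
Then 9 full months totalling 273 days.
June 1–2, 2087: 2 days.
Residual: 279 days.
Total: 12332 days.
12332 mod 7 = 5, so 5 days before Monday is Wednesday.

Wednesday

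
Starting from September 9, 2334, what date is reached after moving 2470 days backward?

December 5, 2327

Count 2470 days before September 9, 2334:
Day-of-year of December 5, 2327: 339.
Day-of-year of September 9, 2334: 252.
2327 has 365 days, so 365 − 339 = 26 days remain in 2327.
Full years: 2328: 366; 2329: 365; 2330: 365; 2331: 365; 2332: 366; 2333: 365. Sum = 2192.
Total: 26 + 2192 + 252 = 2470 days.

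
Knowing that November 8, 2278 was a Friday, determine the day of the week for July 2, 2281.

Saturday

Day-of-year of November 8, 2278: 312.
Day-of-year of July 2, 2281: 183.
2278 has 365 days, so 365 − 312 = 53 days remain in 2278.
Full years: 2279: 365; 2280: 366. Sum = 731.
Total: 53 + 731 + 183 = 967 days.
967 mod 7 = 1, so 1 day after Friday is Saturday.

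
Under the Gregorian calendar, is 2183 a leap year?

No

2183 is not a leap year.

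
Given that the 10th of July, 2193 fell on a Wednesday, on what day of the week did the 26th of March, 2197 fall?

Day-of-year of July 10, 2193: 191.
Day-of-year of March 26, 2197: 85.
2193 has 365 days, so 365 − 191 = 174 days remain in 2193.
Full years: 2194: 365; 2195: 365; 2196: 366. Sum = 1096.
Total: 174 + 1096 + 85 = 1355 days.
1355 mod 7 = 4, so 4 days after Wednesday is Sunday.

Sunday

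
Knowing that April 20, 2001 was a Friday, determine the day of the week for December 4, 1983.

Sunday

Count forward from the earlier date (December 4, 1983) to the later (April 20, 2001):
Day-of-year of December 4, 1983: 338.
Day-of-year of April 20, 2001: 110.
1983 has 365 days, so 365 − 338 = 27 days remain in 1983.
Full years 1984–2000: 12 common + 5 leap = 12×365 + 5×366 = 6210 days.
Total: 27 + 6210 + 110 = 6347 days.
6347 mod 7 = 5, so 5 days before Friday is Sunday.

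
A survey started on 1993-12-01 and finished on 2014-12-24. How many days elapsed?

Day-of-year of December 1, 1993: 335.
Day-of-year of December 24, 2014: 358.
1993 has 365 days, so 365 − 335 = 30 days remain in 1993.
Full years 1994–2013: 15 common + 5 leap = 15×365 + 5×366 = 7305 days.
Total: 30 + 7305 + 358 = 7693 days.

7693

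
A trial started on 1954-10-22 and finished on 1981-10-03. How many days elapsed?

9843

Day-of-year of October 22, 1954: 295.
Day-of-year of October 3, 1981: 276.
1954 has 365 days, so 365 − 295 = 70 days remain in 1954.
Full years 1955–1980: 19 common + 7 leap = 19×365 + 7×366 = 9497 days.
Total: 70 + 9497 + 276 = 9843 days.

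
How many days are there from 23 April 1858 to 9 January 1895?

Day-of-year of April 23, 1858: 113.
Day-of-year of January 9, 1895: 9.
1858 has 365 days, so 365 − 113 = 252 days remain in 1858.
Full years 1859–1894: 27 common + 9 leap = 27×365 + 9×366 = 13149 days.
Total: 252 + 13149 + 9 = 13410 days.

13410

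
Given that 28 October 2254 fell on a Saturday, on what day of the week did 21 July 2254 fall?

Count forward from the earlier date (July 21, 2254) to the later (October 28, 2254):
July 2254: 31 − 21 = 10 days remain.
Then August (31), September (30): 31 + 30 = 61 days.
October 1–28, 2254: 28 days.
Total: 10 + 61 + 28 = 99 days.
99 mod 7 = 1, so 1 day before Saturday is Friday.

Friday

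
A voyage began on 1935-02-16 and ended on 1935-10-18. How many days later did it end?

244

February 1935: 28 − 16 = 12 days remain (1935 is not a leap year, so February has 28 days).
Then March (31), April (30), May (31), June (30), July (31), August (31), September (30): 31 + 30 + 31 + 30 + 31 + 31 + 30 = 214 days.
October 1–18, 1935: 18 days.
Total: 12 + 214 + 18 = 244 days.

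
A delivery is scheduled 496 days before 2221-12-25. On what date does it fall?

2220-08-16

Count 496 days before December 25, 2221:
Day-of-year of August 16, 2220: 229.
Day-of-year of December 25, 2221: 359.
2220 has 366 days, so 366 − 229 = 137 days remain in 2220.
Total: 137 + 359 = 496 days.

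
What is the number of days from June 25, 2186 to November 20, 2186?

148

June 2186: 30 − 25 = 5 days remain.
Then July (31), August (31), September (30), October (31): 31 + 31 + 30 + 31 = 123 days.
November 1–20, 2186: 20 days.
Total: 5 + 123 + 20 = 148 days.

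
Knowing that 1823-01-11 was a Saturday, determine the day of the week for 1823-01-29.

Wednesday

Within January 1823: 29 − 11 = 18 days.
18 mod 7 = 4, so 4 days after Saturday is Wednesday.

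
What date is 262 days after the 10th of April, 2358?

the 28th of December, 2358

Count 262 days after April 10, 2358:
April 2358: 30 − 10 = 20 days remain.
Then May (31), June (30), July (31), August (31), September (30), October (31), November (30): 31 + 30 + 31 + 31 + 30 + 31 + 30 = 214 days.
December 1–28, 2358: 28 days.
Total: 20 + 214 + 28 = 262 days.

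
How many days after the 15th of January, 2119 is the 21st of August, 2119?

January 2119: 31 − 15 = 16 days remain.
Then February 2119 (28), March (31), April (30), May (31), June (30), July (31): 28 + 31 + 30 + 31 + 30 + 31 = 181 days.
August 1–21, 2119: 21 days.
Total: 16 + 181 + 21 = 218 days.

218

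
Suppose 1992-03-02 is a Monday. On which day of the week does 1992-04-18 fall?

Saturday

March 1992: 31 − 2 = 29 days remain.
April 1–18, 1992: 18 days.
Total: 29 + 18 = 47 days.
47 mod 7 = 5, so 5 days after Monday is Saturday.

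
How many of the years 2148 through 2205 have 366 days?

14

Years divisible by 4: 2148, 2152, …, 2204 — 15 in all.
Of these, 2200 is divisible by 100 but not 400, so not leap.
Leap years: 15 − 1 = 14.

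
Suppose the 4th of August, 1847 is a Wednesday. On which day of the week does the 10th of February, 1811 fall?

Count forward from the earlier date (February 10, 1811) to the later (August 4, 1847):
Day-of-year of February 10, 1811: 41.
Day-of-year of August 4, 1847: 216.
1811 has 365 days, so 365 − 41 = 324 days remain in 1811.
Full years 1812–1846: 26 common + 9 leap = 26×365 + 9×366 = 12784 days.
Total: 324 + 12784 + 216 = 13324 days.
13324 mod 7 = 3, so 3 days before Wednesday is Sunday.

Sunday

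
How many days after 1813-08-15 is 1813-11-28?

August 1813: 31 − 15 = 16 days remain.
Then September (30), October (31): 30 + 31 = 61 days.
November 1–28, 1813: 28 days.
Total: 16 + 61 + 28 = 105 days.

105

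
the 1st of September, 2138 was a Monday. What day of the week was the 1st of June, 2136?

Count forward from the earlier date (June 1, 2136) to the later (September 1, 2138):
June 1, 2136 → June 1, 2137: 365 days.
June 1, 2137 → June 1, 2138: 365 days.
June 2138: 30 − 1 = 29 days remain.
Then July (31), August (31): 31 + 31 = 62 days.
September 1, 2138: 1 day.
Residual: 92 days.
Total: 822 days.
822 mod 7 = 3, so 3 days before Monday is Friday.

Friday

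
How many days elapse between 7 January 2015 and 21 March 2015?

January 2015: 31 − 7 = 24 days remain.
Then February 2015 (28): 28 days.
March 1–21, 2015: 21 days.
Total: 24 + 28 + 21 = 73 days.

73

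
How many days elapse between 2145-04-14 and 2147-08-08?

April 14, 2145 → April 14, 2146: 365 days.
April 14, 2146 → April 14, 2147: 365 days.
April 2147: 30 − 14 = 16 days remain.
Then May (31), June (30), July (31): 31 + 30 + 31 = 92 days.
August 1–8, 2147: 8 days.
Residual: 116 days.
Total: 846 days.

846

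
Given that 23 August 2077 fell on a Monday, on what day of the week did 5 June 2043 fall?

Friday

Count forward from the earlier date (June 5, 2043) to the later (August 23, 2077):
From June 5, 2043 to June 5, 2077: 34 years, of which 9 contain a Feb 29 — 25×365 + 9×366 = 12419 days.
June 2077: 30 − 5 = 25 days remain.
Then July (31): 31 days.
August 1–23, 2077: 23 days.
Residual: 79 days.
Total: 12498 days.
12498 mod 7 = 3, so 3 days before Monday is Friday.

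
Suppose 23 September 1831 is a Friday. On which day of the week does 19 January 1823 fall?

Sunday

Count forward from the earlier date (January 19, 1823) to the later (September 23, 1831):
Day-of-year of January 19, 1823: 19.
Day-of-year of September 23, 1831: 266.
1823 has 365 days, so 365 − 19 = 346 days remain in 1823.
Full years 1824–1830: 5 common + 2 leap = 5×365 + 2×366 = 2557 days.
Total: 346 + 2557 + 266 = 3169 days.
3169 mod 7 = 5, so 5 days before Friday is Sunday.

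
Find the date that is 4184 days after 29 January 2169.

14 July 2180

Count 4184 days after January 29, 2169:
Day-of-year of January 29, 2169: 29.
Day-of-year of July 14, 2180: 196.
2169 has 365 days, so 365 − 29 = 336 days remain in 2169.
Full years 2170–2179: 8 common + 2 leap = 8×365 + 2×366 = 3652 days.
Total: 336 + 3652 + 196 = 4184 days.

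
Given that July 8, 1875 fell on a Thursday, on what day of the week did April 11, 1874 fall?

Saturday

Count forward from the earlier date (April 11, 1874) to the later (July 8, 1875):
Day-of-year of April 11, 1874: 101.
Day-of-year of July 8, 1875: 189.
1874 has 365 days, so 365 − 101 = 264 days remain in 1874.
Total: 264 + 189 = 453 days.
453 mod 7 = 5, so 5 days before Thursday is Saturday.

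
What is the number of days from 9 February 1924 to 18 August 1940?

Day-of-year of February 9, 1924: 40.
Day-of-year of August 18, 1940: 231.
1924 has 366 days, so 366 − 40 = 326 days remain in 1924.
Full years 1925–1939: 12 common + 3 leap = 12×365 + 3×366 = 5478 days.
Total: 326 + 5478 + 231 = 6035 days.

6035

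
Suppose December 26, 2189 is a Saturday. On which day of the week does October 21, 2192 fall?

Sunday

December 26, 2189 → December 26, 2190: 365 days.
December 26, 2190 → December 26, 2191: 365 days.
December 2191: 31 − 26 = 5 days remain.
Then 9 full months totalling 274 days.
October 1–21, 2192: 21 days.
Residual: 300 days.
Total: 1030 days.
1030 mod 7 = 1, so 1 day after Saturday is Sunday.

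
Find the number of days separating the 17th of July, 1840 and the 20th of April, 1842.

July 17, 1840 → July 17, 1841: 365 days.
July 1841: 31 − 17 = 14 days remain.
Then August (31), September (30), October (31), November (30), December (31), January (31), February 1842 (28), March (31): 31 + 30 + 31 + 30 + 31 + 31 + 28 + 31 = 243 days.
April 1–20, 1842: 20 days.
Residual: 277 days.
Total: 642 days.

642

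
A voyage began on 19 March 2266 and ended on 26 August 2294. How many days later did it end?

10387

Day-of-year of March 19, 2266: 78.
Day-of-year of August 26, 2294: 238.
2266 has 365 days, so 365 − 78 = 287 days remain in 2266.
Full years 2267–2293: 20 common + 7 leap = 20×365 + 7×366 = 9862 days.
Total: 287 + 9862 + 238 = 10387 days.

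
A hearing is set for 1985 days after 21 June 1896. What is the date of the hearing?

28 November 1901

Count 1985 days after June 21, 1896:
June 21, 1896 → June 21, 1897: 365 days.
June 21, 1897 → June 21, 1898: 365 days.
June 21, 1898 → June 21, 1899: 365 days.
June 21, 1899 → June 21, 1900: 365 days (1900 is not a leap year (divisible by 100 but not 400)).
June 21, 1900 → June 21, 1901: 365 days.
June 1901: 30 − 21 = 9 days remain.
Then July (31), August (31), September (30), October (31): 31 + 31 + 30 + 31 = 123 days.
November 1–28, 1901: 28 days.
Residual: 160 days.
Total: 1985 days.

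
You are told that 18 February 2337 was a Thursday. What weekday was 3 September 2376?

Friday

From February 18, 2337 to February 18, 2376: 39 years, of which 9 contain a Feb 29 — 30×365 + 9×366 = 14244 days.
February 2376: 29 − 18 = 11 days remain (2376 is a leap year, so February has 29 days).
Then March (31), April (30), May (31), June (30), July (31), August (31): 31 + 30 + 31 + 30 + 31 + 31 = 184 days.
September 1–3, 2376: 3 days.
Residual: 198 days.
Total: 14442 days.
14442 mod 7 = 1, so 1 day after Thursday is Friday.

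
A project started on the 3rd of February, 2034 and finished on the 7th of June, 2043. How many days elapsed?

From February 3, 2034 to February 3, 2043: 9 years, of which 2 contain a Feb 29 — 7×365 + 2×366 = 3287 days.
February 2043: 28 − 3 = 25 days remain (2043 is not a leap year, so February has 28 days).
Then March (31), April (30), May (31): 31 + 30 + 31 = 92 days.
June 1–7, 2043: 7 days.
Residual: 124 days.
Total: 3411 days.

3411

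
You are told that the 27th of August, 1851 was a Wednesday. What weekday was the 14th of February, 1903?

Saturday

Day-of-year of August 27, 1851: 239.
Day-of-year of February 14, 1903: 45.
1851 has 365 days, so 365 − 239 = 126 days remain in 1851.
Full years 1852–1902: 39 common + 12 leap = 39×365 + 12×366 = 18627 days.
Total: 126 + 18627 + 45 = 18798 days.
18798 mod 7 = 3, so 3 days after Wednesday is Saturday.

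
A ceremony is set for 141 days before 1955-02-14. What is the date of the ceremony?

1954-09-26

Count 141 days before February 14, 1955:
September 1954: 30 − 26 = 4 days remain.
Then October (31), November (30), December (31), January (31): 31 + 30 + 31 + 31 = 123 days.
February 1–14, 1955: 14 days (1955 is not a leap year).
Total: 4 + 123 + 14 = 141 days.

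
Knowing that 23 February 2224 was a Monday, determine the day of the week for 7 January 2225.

February 2224: 29 − 23 = 6 days remain (2224 is a leap year, so February has 29 days).
Then 10 full months totalling 306 days.
January 1–7, 2225: 7 days.
Residual: 319 days.
Total: 319 days.
319 mod 7 = 4, so 4 days after Monday is Friday.

Friday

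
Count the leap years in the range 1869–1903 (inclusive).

7

Years divisible by 4 in [1869, 1903]: 1872, 1876, 1880, 1884, 1888, 1892, 1896, 1900.
Of these, 1900 is divisible by 100 but not 400, so not leap.
Leap years: 8 − 1 = 7.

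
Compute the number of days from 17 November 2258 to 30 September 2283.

From November 17, 2258 to November 17, 2282: 24 years, of which 6 contain a Feb 29 — 18×365 + 6×366 = 8766 days.
November 2282: 30 − 17 = 13 days remain.
Then 9 full months totalling 274 days.
September 1–30, 2283: 30 days.
Residual: 317 days.
Total: 9083 days.

9083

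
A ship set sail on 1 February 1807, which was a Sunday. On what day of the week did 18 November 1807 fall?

February 1807: 28 − 1 = 27 days remain (1807 is not a leap year, so February has 28 days).
Then March (31), April (30), May (31), June (30), July (31), August (31), September (30), October (31): 31 + 30 + 31 + 30 + 31 + 31 + 30 + 31 = 245 days.
November 1–18, 1807: 18 days.
Total: 27 + 245 + 18 = 290 days.
290 mod 7 = 3, so 3 days after Sunday is Wednesday.

Wednesday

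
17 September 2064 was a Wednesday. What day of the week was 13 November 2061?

Count forward from the earlier date (November 13, 2061) to the later (September 17, 2064):
Day-of-year of November 13, 2061: 317.
Day-of-year of September 17, 2064: 261.
2061 has 365 days, so 365 − 317 = 48 days remain in 2061.
Full years: 2062: 365; 2063: 365. Sum = 730.
Total: 48 + 730 + 261 = 1039 days.
1039 mod 7 = 3, so 3 days before Wednesday is Sunday.

Sunday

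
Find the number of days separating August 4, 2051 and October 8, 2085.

From August 4, 2051 to August 4, 2085: 34 years, of which 9 contain a Feb 29 — 25×365 + 9×366 = 12419 days.
August 2085: 31 − 4 = 27 days remain.
Then September (30): 30 days.
October 1–8, 2085: 8 days.
Residual: 65 days.
Total: 12484 days.

12484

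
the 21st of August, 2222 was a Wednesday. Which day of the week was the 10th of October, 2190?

Sunday

Count forward from the earlier date (October 10, 2190) to the later (August 21, 2222):
From October 10, 2190 to October 10, 2221: 31 years, of which 7 contain a Feb 29 — 24×365 + 7×366 = 11322 days.
(2200 is not a leap year (divisible by 100 but not 400).)
October 2221: 31 − 10 = 21 days remain.
Then 9 full months totalling 273 days.
August 1–21, 2222: 21 days.
Residual: 315 days.
Total: 11637 days.
11637 mod 7 = 3, so 3 days before Wednesday is Sunday.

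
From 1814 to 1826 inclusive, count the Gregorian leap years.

3

Years divisible by 4 in [1814, 1826]: 1816, 1820, 1824.
No century exceptions apply. Count: 3.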